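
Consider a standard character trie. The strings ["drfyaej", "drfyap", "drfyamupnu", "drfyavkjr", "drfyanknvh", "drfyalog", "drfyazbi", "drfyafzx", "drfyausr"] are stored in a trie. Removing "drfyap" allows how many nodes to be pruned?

A node on "drfyap"'s path can go only if nothing else ends at it or branches off below it.
The suffix "p" (1 node) is used only by "drfyap"; the node for "drfya" still has the child "e", so pruning stops there.
Nodes removed: 1

1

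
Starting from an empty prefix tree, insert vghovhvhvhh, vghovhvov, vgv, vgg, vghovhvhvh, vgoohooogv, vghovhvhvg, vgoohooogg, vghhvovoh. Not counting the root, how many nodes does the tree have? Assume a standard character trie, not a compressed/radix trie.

31

Trace insertions, counting only characters that open a new branch:
  "vghovhvhvhh" → 11 new (v, g, h, o, v, h, v, h, v, h, h)
  "vghovhvov" → prefix "vghovhv" already present; 2 new (o, v)
  "vgv" → prefix "vg" already present; 1 new (v)
  "vgg" → prefix "vg" already present; 1 new (g)
  "vghovhvhvh" → prefix "vghovhvhvh" already present; 0 new (none)
  "vgoohooogv" → prefix "vg" already present; 8 new (o, o, h, o, o, o, g, v)
  "vghovhvhvg" → prefix "vghovhvhv" already present; 1 new (g)
  "vgoohooogg" → prefix "vgoohooog" already present; 1 new (g)
  "vghhvovoh" → prefix "vgh" already present; 6 new (h, v, o, v, o, h)
Total nodes = 11 + 2 + 1 + 1 + 0 + 8 + 1 + 1 + 6 = 31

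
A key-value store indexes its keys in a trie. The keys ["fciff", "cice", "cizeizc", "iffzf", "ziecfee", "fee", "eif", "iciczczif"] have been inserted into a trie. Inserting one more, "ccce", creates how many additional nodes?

The longest prefix of "ccce" already in the trie is "c" (length 1).
So 4 − 1 = 3 new nodes.

3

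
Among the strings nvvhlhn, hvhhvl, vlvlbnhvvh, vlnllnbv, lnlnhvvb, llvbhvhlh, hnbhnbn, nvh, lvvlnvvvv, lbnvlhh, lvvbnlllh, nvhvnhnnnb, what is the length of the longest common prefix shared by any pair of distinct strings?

3

Equivalently: take the maximum, over all pairs, of their longest common prefix length.
"lvvbnlllh" and "lvvlnvvvv" agree on "lvv" (3 characters) before diverging; nothing deeper is shared.
Longest shared-prefix length: 3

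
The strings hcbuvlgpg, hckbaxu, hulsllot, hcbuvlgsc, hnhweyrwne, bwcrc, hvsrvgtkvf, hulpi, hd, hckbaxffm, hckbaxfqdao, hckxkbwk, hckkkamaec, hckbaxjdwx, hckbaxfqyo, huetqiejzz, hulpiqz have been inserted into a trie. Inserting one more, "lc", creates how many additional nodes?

Nothing in the trie begins with "l"; the whole of "lc" is new.
2 − 0 = 2 new nodes.

2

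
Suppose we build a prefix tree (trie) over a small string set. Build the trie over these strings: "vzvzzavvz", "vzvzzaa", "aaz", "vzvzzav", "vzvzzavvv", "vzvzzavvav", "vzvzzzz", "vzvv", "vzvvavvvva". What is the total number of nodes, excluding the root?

Trie structure (* marks end of a word):
(root)
├─ a
│  └─ a
│     └─ z *
└─ v
   └─ z
      └─ v
         ├─ v *
         │  └─ a
         │     └─ v
         │        └─ v
         │           └─ v
         │              └─ v
         │                 └─ a *
         └─ z
            └─ z
               ├─ a
               │  ├─ a *
               │  └─ v *
               │     └─ v
               │        ├─ a
               │        │  └─ v *
               │        ├─ v *
               │        └─ z *
               └─ z
                  └─ z *
Counting every labelled node above: 25.

25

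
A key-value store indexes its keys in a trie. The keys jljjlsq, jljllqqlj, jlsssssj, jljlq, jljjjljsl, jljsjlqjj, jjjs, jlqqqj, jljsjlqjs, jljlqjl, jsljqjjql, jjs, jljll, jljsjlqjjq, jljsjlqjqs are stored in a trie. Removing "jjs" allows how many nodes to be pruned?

1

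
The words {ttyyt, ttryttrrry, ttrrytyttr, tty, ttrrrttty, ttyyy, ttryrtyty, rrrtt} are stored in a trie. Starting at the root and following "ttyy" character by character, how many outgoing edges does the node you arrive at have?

2

Follow the path "ttyy" to its node, then look at its outgoing edges.
Characters that immediately follow "ttyy" among the stored strings: {t, y}.
That node has 2 child edges.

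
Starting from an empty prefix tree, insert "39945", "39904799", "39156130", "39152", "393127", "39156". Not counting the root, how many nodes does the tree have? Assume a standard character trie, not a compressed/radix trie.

For each word, the new-node count is its length minus the longest prefix already in the trie:
  "39945" → 5 new (3, 9, 9, 4, 5)
  "39904799" → prefix "399" already present; 5 new (0, 4, 7, 9, 9)
  "39156130" → prefix "39" already present; 6 new (1, 5, 6, 1, 3, 0)
  "39152" → prefix "3915" already present; 1 new (2)
  "393127" → prefix "39" already present; 4 new (3, 1, 2, 7)
  "39156" → prefix "39156" already present; 0 new (none)
Total nodes = 5 + 5 + 6 + 1 + 4 + 0 = 21

21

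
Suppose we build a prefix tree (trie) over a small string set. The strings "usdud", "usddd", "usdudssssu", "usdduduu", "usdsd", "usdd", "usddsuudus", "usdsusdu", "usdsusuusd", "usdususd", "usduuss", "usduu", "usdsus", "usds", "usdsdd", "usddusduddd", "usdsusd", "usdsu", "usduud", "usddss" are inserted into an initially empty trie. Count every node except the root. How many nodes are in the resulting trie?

48

For each word, the new-node count is its length minus the longest prefix already in the trie:
  "usdud" → 5 new (u, s, d, u, d)
  "usddd" → prefix "usd" already present; 2 new (d, d)
  "usdudssssu" → prefix "usdud" already present; 5 new (s, s, s, s, u)
  "usdduduu" → prefix "usdd" already present; 4 new (u, d, u, u)
  "usdsd" → prefix "usd" already present; 2 new (s, d)
  "usdd" → prefix "usdd" already present; 0 new (none)
  "usddsuudus" → prefix "usdd" already present; 6 new (s, u, u, d, u, s)
  "usdsusdu" → prefix "usds" already present; 4 new (u, s, d, u)
  "usdsusuusd" → prefix "usdsus" already present; 4 new (u, u, s, d)
  "usdususd" → prefix "usdu" already present; 4 new (s, u, s, d)
  "usduuss" → prefix "usdu" already present; 3 new (u, s, s)
  "usduu" → prefix "usduu" already present; 0 new (none)
  "usdsus" → prefix "usdsus" already present; 0 new (none)
  "usds" → prefix "usds" already present; 0 new (none)
  "usdsdd" → prefix "usdsd" already present; 1 new (d)
  "usddusduddd" → prefix "usddu" already present; 6 new (s, d, u, d, d, d)
  "usdsusd" → prefix "usdsusd" already present; 0 new (none)
  "usdsu" → prefix "usdsu" already present; 0 new (none)
  "usduud" → prefix "usduu" already present; 1 new (d)
  "usddss" → prefix "usdds" already present; 1 new (s)
Total nodes = 5 + 2 + 5 + 4 + 2 + 0 + 6 + 4 + 4 + 4 + 3 + 0 + 0 + 0 + 1 + 6 + 0 + 0 + 1 + 1 = 48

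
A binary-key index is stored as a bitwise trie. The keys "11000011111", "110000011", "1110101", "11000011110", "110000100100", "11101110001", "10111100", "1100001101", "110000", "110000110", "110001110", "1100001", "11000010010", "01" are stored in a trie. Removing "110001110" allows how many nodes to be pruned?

Walk "110001110" from the leaf back toward the root, removing each node that no remaining word uses.
The suffix "1110" (4 nodes) is used only by "110001110"; the node for "11000" still has the child "0", so pruning stops there.
Nodes removed: 4

4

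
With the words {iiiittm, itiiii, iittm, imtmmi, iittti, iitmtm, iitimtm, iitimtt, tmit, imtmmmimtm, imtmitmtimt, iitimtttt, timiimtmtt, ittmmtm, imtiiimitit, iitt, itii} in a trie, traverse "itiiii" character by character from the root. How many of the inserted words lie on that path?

Walk "itiiii" from the root; an end-of-word marker is hit whenever a stored word is a prefix of "itiiii".
Prefixes of the query that are stored words: "itii", "itiiii"
Count: 2

2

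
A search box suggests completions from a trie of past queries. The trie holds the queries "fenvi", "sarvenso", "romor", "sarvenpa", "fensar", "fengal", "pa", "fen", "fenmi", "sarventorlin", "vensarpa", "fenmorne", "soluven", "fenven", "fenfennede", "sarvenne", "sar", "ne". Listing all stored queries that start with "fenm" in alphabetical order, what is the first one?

DFS of the "fenm" subtree visits, in order: "fenmi", "fenmorne"
The 1st is fenmi.

fenmi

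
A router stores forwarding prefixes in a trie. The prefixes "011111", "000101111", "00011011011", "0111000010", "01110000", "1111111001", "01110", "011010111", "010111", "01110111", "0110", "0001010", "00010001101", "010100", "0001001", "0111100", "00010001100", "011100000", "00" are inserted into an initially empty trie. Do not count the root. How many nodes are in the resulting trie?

Count nodes per top-level branch (shared prefixes stored once):
  '0'-branch (00, 00010001100, 00010001101, 0001001, 0001010, 000101111, 00011011011, 010100, 010111, 0110, 011010111, 01110, 01110000, 011100000, 0111000010, 01110111, 0111100, 011111): 54 nodes
  '1'-branch (1111111001): 10 nodes
Sum: 64

64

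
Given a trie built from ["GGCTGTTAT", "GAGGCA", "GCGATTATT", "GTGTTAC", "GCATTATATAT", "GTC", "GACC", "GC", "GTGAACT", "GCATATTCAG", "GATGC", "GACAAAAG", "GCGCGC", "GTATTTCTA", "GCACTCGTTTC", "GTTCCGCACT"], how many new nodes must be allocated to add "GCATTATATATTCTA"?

"GCATTATATAT" is already a path in the trie; the remaining "TCTA" must be added.
New nodes needed: |"GCATTATATATTCTA"| − 11 = 15 − 11 = 4.

4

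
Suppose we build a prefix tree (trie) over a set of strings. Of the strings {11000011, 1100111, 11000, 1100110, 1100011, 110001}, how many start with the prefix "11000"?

Traverse to the node for "11000", then collect every word in that subtree.
Matches: "11000", "11000011", "110001", "1100011"
Count: 4

4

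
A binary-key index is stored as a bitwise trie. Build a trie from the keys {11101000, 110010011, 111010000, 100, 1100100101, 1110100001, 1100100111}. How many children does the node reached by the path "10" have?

1

Walk "10" from the root, arriving at one node.
Characters that immediately follow "10" among the stored strings: {0}.
That node has 1 child edge.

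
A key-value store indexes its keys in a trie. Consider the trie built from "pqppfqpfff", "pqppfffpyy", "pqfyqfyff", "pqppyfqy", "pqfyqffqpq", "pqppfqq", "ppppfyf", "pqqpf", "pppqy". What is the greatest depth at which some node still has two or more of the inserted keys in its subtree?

Look for the deepest trie node that still has at least two words in its subtree.
e.g. "pqfyqffqpq" and "pqfyqfyff" share the prefix "pqfyqf" of length 6; no pair shares a longer one.
Longest shared-prefix length: 6

6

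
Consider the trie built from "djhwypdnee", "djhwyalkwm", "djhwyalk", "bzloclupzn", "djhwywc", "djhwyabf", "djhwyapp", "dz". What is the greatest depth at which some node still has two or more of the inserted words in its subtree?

The deepest shared node is where two words last agree before diverging.
"djhwyalk" and "djhwyalkwm" agree on "djhwyalk" (8 characters) before diverging; nothing deeper is shared.
Longest shared-prefix length: 8

8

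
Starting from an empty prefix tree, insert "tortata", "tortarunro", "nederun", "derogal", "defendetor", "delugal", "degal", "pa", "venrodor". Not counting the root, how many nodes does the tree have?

Trace insertions, counting only characters that open a new branch:
  "tortata" → 7 new (t, o, r, t, a, t, a)
  "tortarunro" → prefix "torta" already present; 5 new (r, u, n, r, o)
  "nederun" → 7 new (n, e, d, e, r, u, n)
  "derogal" → 7 new (d, e, r, o, g, a, l)
  "defendetor" → prefix "de" already present; 8 new (f, e, n, d, e, t, o, r)
  "delugal" → prefix "de" already present; 5 new (l, u, g, a, l)
  "degal" → prefix "de" already present; 3 new (g, a, l)
  "pa" → 2 new (p, a)
  "venrodor" → 8 new (v, e, n, r, o, d, o, r)
Total nodes = 7 + 5 + 7 + 7 + 8 + 5 + 3 + 2 + 8 = 52

52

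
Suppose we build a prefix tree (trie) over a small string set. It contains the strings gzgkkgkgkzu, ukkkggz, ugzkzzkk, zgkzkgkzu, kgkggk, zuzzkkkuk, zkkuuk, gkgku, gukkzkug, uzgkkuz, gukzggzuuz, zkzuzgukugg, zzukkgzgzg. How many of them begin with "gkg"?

Traverse to the node for "gkg", then collect every word in that subtree.
Matches: "gkgku"
Count: 1

1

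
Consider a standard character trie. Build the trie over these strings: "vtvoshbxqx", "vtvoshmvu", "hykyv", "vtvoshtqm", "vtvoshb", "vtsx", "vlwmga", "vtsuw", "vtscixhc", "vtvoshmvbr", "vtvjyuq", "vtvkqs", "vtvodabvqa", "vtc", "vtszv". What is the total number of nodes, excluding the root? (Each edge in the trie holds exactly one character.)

53

Count nodes per top-level branch (shared prefixes stored once):
  'h'-branch (hykyv): 5 nodes
  'v'-branch (vlwmga, vtc, vtscixhc, vtsuw, vtsx, vtszv, vtvjyuq, vtvkqs, vtvodabvqa, vtvoshb, vtvoshbxqx, vtvoshmvbr, vtvoshmvu, vtvoshtqm): 48 nodes
Sum: 53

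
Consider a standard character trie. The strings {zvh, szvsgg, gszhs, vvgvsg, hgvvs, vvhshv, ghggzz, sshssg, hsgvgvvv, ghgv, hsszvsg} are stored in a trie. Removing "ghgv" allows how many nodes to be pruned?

1

A node on "ghgv"'s path can go only if nothing else ends at it or branches off below it.
The suffix "v" (1 node) is used only by "ghgv"; the node for "ghg" still has the child "g", so pruning stops there.
Nodes removed: 1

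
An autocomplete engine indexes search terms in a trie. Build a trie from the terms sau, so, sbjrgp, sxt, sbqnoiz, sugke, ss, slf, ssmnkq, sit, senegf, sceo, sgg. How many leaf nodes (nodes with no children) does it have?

12

Leaves are exactly the stored words that no other stored word extends.
Those words: "sau", "sbjrgp", "sbqnoiz", "sceo", "senegf", "sgg", "sit", "slf", "so", "ssmnkq", "sugke", "sxt"
Leaf count: 12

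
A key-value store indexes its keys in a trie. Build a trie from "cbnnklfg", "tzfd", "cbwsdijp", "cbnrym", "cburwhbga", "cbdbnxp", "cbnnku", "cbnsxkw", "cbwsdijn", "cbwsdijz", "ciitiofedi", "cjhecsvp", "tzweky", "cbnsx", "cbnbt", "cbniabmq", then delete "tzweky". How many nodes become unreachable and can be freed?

After clearing the end-marker at "tzweky", prune upward until reaching a node still needed by another word.
The suffix "weky" (4 nodes) is used only by "tzweky"; the node for "tz" still has the child "f", so pruning stops there.
Nodes removed: 4

4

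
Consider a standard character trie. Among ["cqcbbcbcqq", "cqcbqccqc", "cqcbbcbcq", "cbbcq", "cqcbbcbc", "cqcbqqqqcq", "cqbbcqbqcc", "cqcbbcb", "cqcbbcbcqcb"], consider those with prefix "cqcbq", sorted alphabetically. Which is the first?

DFS of the "cqcbq" subtree visits, in order: "cqcbqccqc", "cqcbqqqqcq"
The 1st is cqcbqccqc.

cqcbqccqc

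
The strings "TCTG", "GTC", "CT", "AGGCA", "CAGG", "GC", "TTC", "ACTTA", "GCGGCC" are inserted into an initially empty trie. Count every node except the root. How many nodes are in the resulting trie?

Trie structure (* marks end of a word):
(root)
├─ A
│  ├─ C
│  │  └─ T
│  │     └─ T
│  │        └─ A *
│  └─ G
│     └─ G
│        └─ C
│           └─ A *
├─ C
│  ├─ A
│  │  └─ G
│  │     └─ G *
│  └─ T *
├─ G
│  ├─ C *
│  │  └─ G
│  │     └─ G
│  │        └─ C
│  │           └─ C *
│  └─ T
│     └─ C *
└─ T
   ├─ C
   │  └─ T
   │     └─ G *
   └─ T
      └─ C *
Counting every labelled node above: 28.

28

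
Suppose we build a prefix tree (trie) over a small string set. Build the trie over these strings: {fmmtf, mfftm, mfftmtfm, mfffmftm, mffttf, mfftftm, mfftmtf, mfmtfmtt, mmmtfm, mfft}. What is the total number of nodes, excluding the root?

34

Insert word by word; a character creates a node only if that edge doesn't already exist:
  "fmmtf" → 5 new (f, m, m, t, f)
  "mfftm" → 5 new (m, f, f, t, m)
  "mfftmtfm" → prefix "mfftm" already present; 3 new (t, f, m)
  "mfffmftm" → prefix "mff" already present; 5 new (f, m, f, t, m)
  "mffttf" → prefix "mfft" already present; 2 new (t, f)
  "mfftftm" → prefix "mfft" already present; 3 new (f, t, m)
  "mfftmtf" → prefix "mfftmtf" already present; 0 new (none)
  "mfmtfmtt" → prefix "mf" already present; 6 new (m, t, f, m, t, t)
  "mmmtfm" → prefix "m" already present; 5 new (m, m, t, f, m)
  "mfft" → prefix "mfft" already present; 0 new (none)
Total nodes = 5 + 5 + 3 + 5 + 2 + 3 + 0 + 6 + 5 + 0 = 34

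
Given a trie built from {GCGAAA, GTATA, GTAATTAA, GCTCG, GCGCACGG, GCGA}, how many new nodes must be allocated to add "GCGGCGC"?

4

The longest prefix of "GCGGCGC" already in the trie is "GCG" (length 3).
Each of the 4 remaining characters creates one node.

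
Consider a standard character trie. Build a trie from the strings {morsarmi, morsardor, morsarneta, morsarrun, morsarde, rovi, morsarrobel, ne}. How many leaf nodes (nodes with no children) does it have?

8

A leaf is a node with no children — equivalently, the end of a word that is not a proper prefix of any other stored word.
Those words: "morsarde", "morsardor", "morsarmi", "morsarneta", "morsarrobel", "morsarrun", "ne", "rovi"
Leaf count: 8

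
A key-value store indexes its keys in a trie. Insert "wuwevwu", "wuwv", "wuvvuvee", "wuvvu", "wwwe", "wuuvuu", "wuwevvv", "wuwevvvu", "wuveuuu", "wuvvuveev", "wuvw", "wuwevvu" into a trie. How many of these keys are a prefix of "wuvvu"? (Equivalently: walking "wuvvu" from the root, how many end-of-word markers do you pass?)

Walk "wuvvu" from the root; an end-of-word marker is hit whenever a stored word is a prefix of "wuvvu".
Prefixes of the query that are stored words: "wuvvu"
Count: 1

1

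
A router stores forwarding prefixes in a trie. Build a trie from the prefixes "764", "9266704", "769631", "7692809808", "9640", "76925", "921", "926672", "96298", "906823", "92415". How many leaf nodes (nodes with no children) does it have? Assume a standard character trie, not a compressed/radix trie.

11

Leaves are exactly the stored words that no other stored word extends.
Those words: "764", "76925", "7692809808", "769631", "906823", "921", "92415", "9266704", "926672", "96298", "9640"
Leaf count: 11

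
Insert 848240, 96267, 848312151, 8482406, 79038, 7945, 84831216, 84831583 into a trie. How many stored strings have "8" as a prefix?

5

Walk to "8"; the words in its subtree are exactly those with that prefix.
Words under "8": 848240, 8482406, 848312151, 84831216, 84831583
Count: 5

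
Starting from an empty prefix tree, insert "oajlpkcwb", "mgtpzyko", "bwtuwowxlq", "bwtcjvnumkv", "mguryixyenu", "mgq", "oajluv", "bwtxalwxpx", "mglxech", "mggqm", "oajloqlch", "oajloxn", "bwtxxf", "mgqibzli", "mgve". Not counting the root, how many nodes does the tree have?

78

Count nodes per top-level branch (shared prefixes stored once):
  'b'-branch (bwtcjvnumkv, bwtuwowxlq, bwtxalwxpx, bwtxxf): 27 nodes
  'm'-branch (mggqm, mglxech, mgq, mgqibzli, mgtpzyko, mguryixyenu, mgve): 33 nodes
  'o'-branch (oajloqlch, oajloxn, oajlpkcwb, oajluv): 18 nodes
Sum: 78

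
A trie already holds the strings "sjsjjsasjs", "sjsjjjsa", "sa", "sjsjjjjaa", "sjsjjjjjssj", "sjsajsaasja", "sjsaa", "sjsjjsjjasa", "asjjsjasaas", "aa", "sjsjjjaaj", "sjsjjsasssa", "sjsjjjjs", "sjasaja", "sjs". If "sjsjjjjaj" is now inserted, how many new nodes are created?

1

The longest prefix of "sjsjjjjaj" already in the trie is "sjsjjjja" (length 8).
Each of the 1 remaining characters creates one node.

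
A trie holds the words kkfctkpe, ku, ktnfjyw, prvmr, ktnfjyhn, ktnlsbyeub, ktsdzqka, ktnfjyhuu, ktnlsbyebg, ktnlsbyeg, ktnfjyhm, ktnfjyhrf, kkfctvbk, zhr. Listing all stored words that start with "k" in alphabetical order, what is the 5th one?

ktnfjyhrf

Words with prefix "k", in lexicographic order: "kkfctkpe", "kkfctvbk", "ktnfjyhm", "ktnfjyhn", "ktnfjyhrf", "ktnfjyhuu", "ktnfjyw", "ktnlsbyebg", "ktnlsbyeg", "ktnlsbyeub", "ktsdzqka", "ku"
Position 5: ktnfjyhrf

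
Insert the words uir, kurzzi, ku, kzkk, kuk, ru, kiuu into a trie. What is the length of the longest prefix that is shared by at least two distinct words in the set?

2

The deepest shared node is where two words last agree before diverging.
e.g. "ku" and "kuk" share the prefix "ku" of length 2; no pair shares a longer one.
Longest shared-prefix length: 2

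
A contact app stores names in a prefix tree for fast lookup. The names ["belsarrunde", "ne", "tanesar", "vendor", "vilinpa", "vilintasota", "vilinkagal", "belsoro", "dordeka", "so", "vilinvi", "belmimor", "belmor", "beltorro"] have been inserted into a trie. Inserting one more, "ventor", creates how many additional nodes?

Walking "ventor" from the root, the first 3 characters ("ven") follow existing edges; "t" is the first miss.
So 6 − 3 = 3 new nodes.

3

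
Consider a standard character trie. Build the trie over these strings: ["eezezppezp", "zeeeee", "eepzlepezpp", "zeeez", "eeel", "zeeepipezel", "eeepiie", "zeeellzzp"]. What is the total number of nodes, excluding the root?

For each word, the new-node count is its length minus the longest prefix already in the trie:
  "eezezppezp" → 10 new (e, e, z, e, z, p, p, e, z, p)
  "zeeeee" → 6 new (z, e, e, e, e, e)
  "eepzlepezpp" → prefix "ee" already present; 9 new (p, z, l, e, p, e, z, p, p)
  "zeeez" → prefix "zeee" already present; 1 new (z)
  "eeel" → prefix "ee" already present; 2 new (e, l)
  "zeeepipezel" → prefix "zeee" already present; 7 new (p, i, p, e, z, e, l)
  "eeepiie" → prefix "eee" already present; 4 new (p, i, i, e)
  "zeeellzzp" → prefix "zeee" already present; 5 new (l, l, z, z, p)
Total nodes = 10 + 6 + 9 + 1 + 2 + 7 + 4 + 5 = 44

44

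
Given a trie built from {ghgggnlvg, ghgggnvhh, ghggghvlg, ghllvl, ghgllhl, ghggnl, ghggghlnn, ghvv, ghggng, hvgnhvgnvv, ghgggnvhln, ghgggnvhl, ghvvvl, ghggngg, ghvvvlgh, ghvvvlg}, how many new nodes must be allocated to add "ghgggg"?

Walking "ghgggg" from the root, the first 5 characters ("ghggg") follow existing edges; "g" is the first miss.
New nodes needed: |"ghgggg"| − 5 = 6 − 5 = 1.

1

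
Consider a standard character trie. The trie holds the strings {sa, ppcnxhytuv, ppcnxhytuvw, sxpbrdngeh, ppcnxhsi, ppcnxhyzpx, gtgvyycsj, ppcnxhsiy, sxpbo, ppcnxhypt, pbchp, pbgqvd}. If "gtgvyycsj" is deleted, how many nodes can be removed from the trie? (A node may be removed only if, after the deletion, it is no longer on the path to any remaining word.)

After clearing the end-marker at "gtgvyycsj", prune upward until reaching a node still needed by another word.
No other word shares any prefix with "gtgvyycsj", so all 9 of its nodes go.
Nodes removed: 9

9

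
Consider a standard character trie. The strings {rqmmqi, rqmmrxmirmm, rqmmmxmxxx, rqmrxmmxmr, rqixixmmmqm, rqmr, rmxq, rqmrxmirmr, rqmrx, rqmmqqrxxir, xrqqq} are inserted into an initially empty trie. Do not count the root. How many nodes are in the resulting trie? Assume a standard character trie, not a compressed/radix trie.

53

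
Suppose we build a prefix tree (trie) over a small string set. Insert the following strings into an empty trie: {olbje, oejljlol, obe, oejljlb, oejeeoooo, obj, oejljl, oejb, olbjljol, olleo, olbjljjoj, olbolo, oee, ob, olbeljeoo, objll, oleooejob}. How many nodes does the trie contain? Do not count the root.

Count nodes per top-level branch (shared prefixes stored once):
  'o'-branch (ob, obe, obj, objll, oee, oejb, oejeeoooo, oejljl, oejljlb, oejljlol, olbeljeoo, olbje, olbjljjoj, olbjljol, olbolo, oleooejob, olleo): 52 nodes
Sum: 52

52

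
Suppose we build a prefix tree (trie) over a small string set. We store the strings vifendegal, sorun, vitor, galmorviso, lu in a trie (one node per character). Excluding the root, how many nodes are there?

30

For each word, the new-node count is its length minus the longest prefix already in the trie:
  "vifendegal" → 10 new (v, i, f, e, n, d, e, g, a, l)
  "sorun" → 5 new (s, o, r, u, n)
  "vitor" → prefix "vi" already present; 3 new (t, o, r)
  "galmorviso" → 10 new (g, a, l, m, o, r, v, i, s, o)
  "lu" → 2 new (l, u)
Total nodes = 10 + 5 + 3 + 10 + 2 = 30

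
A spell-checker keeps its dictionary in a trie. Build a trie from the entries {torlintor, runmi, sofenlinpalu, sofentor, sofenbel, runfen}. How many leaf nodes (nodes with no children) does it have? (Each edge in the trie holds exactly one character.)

6

Leaves are exactly the stored words that no other stored word extends.
Those words: "runfen", "runmi", "sofenbel", "sofenlinpalu", "sofentor", "torlintor"
Leaf count: 6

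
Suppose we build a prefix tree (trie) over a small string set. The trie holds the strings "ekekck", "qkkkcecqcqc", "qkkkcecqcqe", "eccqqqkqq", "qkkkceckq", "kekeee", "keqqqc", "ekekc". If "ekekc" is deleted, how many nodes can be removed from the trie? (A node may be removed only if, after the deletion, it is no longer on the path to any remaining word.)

Walk "ekekc" from the leaf back toward the root, removing each node that no remaining word uses.
Every node on "ekekc" is still needed (e.g. by "ekekck"), so nothing is freed.
Nodes removed: 0

0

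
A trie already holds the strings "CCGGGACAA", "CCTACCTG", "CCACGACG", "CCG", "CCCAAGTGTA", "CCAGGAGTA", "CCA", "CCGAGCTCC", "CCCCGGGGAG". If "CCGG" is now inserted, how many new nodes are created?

"CCGG" is already a full path in the trie; only an end-marker is added.
No new nodes are needed: 0.

0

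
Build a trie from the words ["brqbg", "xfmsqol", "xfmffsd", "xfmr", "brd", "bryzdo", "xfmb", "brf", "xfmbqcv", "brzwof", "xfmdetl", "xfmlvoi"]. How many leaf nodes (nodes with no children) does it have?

11

A leaf is a node with no children — equivalently, the end of a word that is not a proper prefix of any other stored word.
Those words: "brd", "brf", "brqbg", "bryzdo", "brzwof", "xfmbqcv", "xfmdetl", "xfmffsd", "xfmlvoi", "xfmr", "xfmsqol"
Leaf count: 11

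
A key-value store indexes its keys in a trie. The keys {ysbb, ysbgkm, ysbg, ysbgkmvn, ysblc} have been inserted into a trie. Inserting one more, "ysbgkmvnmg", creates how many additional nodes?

"ysbgkmvn" is already a path in the trie; the remaining "mg" must be added.
New nodes needed: |"ysbgkmvnmg"| − 8 = 10 − 8 = 2.

2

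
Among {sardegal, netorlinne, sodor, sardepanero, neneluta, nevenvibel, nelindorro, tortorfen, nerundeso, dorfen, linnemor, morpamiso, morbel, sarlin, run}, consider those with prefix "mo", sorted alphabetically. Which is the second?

morpamiso

DFS of the "mo" subtree visits, in order: "morbel", "morpamiso"
Position 2: morpamiso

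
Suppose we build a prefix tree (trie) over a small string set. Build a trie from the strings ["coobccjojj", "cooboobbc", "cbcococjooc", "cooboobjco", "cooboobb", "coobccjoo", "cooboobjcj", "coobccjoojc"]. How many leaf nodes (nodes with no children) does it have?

6

Leaves are exactly the stored words that no other stored word extends.
Those words: "cbcococjooc", "coobccjojj", "coobccjoojc", "cooboobbc", "cooboobjcj", "cooboobjco"
Leaf count: 6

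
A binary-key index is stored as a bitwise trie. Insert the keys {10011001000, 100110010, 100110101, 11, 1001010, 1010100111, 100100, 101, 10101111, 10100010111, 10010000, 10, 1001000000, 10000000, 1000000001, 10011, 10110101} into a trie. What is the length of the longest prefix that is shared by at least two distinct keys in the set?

The deepest shared node is where two words last agree before diverging.
e.g. "100110010" and "10011001000" share the prefix "100110010" of length 9; no pair shares a longer one.
Longest shared-prefix length: 9

9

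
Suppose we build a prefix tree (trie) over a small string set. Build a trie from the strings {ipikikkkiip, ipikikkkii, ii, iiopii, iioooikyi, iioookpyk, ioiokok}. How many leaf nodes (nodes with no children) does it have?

5

A leaf is a node with no children — equivalently, the end of a word that is not a proper prefix of any other stored word.
Those words: "iioooikyi", "iioookpyk", "iiopii", "ioiokok", "ipikikkkiip"
Leaf count: 5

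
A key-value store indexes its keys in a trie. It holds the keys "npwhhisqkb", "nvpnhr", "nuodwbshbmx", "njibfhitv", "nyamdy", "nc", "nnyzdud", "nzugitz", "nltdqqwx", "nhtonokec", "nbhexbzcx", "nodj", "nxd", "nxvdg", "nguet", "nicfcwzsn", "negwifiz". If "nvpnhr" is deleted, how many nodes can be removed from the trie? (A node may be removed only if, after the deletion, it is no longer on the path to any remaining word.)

5

A node on "nvpnhr"'s path can go only if nothing else ends at it or branches off below it.
The suffix "vpnhr" (5 nodes) is used only by "nvpnhr"; the node for "n" still has the child "p", so pruning stops there.
Nodes removed: 5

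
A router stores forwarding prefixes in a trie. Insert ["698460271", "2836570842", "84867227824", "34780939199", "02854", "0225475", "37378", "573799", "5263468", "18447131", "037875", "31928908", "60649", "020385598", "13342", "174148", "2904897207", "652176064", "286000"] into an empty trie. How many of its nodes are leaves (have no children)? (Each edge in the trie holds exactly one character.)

19

A leaf is a node with no children — equivalently, the end of a word that is not a proper prefix of any other stored word.
Those words: "020385598", "0225475", "02854", "037875", "13342", "174148", "18447131", "2836570842", "286000", "2904897207", "31928908", "34780939199", "37378", "5263468", "573799", "60649", "652176064", "698460271", "84867227824"
Leaf count: 19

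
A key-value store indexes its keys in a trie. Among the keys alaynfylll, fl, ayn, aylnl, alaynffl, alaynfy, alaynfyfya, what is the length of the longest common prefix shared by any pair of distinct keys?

Look for the deepest trie node that still has at least two words in its subtree.
"alaynfy" and "alaynfyfya" agree on "alaynfy" (7 characters) before diverging; nothing deeper is shared.
Longest shared-prefix length: 7

7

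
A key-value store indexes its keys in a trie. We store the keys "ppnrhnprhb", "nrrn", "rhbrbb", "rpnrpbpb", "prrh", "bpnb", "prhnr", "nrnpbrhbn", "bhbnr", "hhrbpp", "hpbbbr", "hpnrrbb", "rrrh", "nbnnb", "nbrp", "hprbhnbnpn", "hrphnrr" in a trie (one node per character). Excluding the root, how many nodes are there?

87

Trace insertions, counting only characters that open a new branch:
  "ppnrhnprhb" → 10 new (p, p, n, r, h, n, p, r, h, b)
  "nrrn" → 4 new (n, r, r, n)
  "rhbrbb" → 6 new (r, h, b, r, b, b)
  "rpnrpbpb" → prefix "r" already present; 7 new (p, n, r, p, b, p, b)
  "prrh" → prefix "p" already present; 3 new (r, r, h)
  "bpnb" → 4 new (b, p, n, b)
  "prhnr" → prefix "pr" already present; 3 new (h, n, r)
  "nrnpbrhbn" → prefix "nr" already present; 7 new (n, p, b, r, h, b, n)
  "bhbnr" → prefix "b" already present; 4 new (h, b, n, r)
  "hhrbpp" → 6 new (h, h, r, b, p, p)
  "hpbbbr" → prefix "h" already present; 5 new (p, b, b, b, r)
  "hpnrrbb" → prefix "hp" already present; 5 new (n, r, r, b, b)
  "rrrh" → prefix "r" already present; 3 new (r, r, h)
  "nbnnb" → prefix "n" already present; 4 new (b, n, n, b)
  "nbrp" → prefix "nb" already present; 2 new (r, p)
  "hprbhnbnpn" → prefix "hp" already present; 8 new (r, b, h, n, b, n, p, n)
  "hrphnrr" → prefix "h" already present; 6 new (r, p, h, n, r, r)
Total nodes = 10 + 4 + 6 + 7 + 3 + 4 + 3 + 7 + 4 + 6 + 5 + 5 + 3 + 4 + 2 + 8 + 6 = 87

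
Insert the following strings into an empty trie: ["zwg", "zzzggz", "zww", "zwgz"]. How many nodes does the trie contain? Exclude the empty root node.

Count nodes per top-level branch (shared prefixes stored once):
  'z'-branch (zwg, zwgz, zww, zzzggz): 10 nodes
Sum: 10

10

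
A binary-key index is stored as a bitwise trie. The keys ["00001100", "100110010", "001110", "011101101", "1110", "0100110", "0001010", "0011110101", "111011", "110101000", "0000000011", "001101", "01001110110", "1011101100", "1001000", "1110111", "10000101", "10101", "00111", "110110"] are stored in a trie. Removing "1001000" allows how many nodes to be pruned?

Walk "1001000" from the leaf back toward the root, removing each node that no remaining word uses.
The suffix "000" (3 nodes) is used only by "1001000"; the node for "1001" still has the child "1", so pruning stops there.
Nodes removed: 3

3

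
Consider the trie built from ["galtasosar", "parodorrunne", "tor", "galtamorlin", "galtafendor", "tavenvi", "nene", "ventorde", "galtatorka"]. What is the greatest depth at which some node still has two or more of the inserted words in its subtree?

Look for the deepest trie node that still has at least two words in its subtree.
"galtafendor" and "galtamorlin" agree on "galta" (5 characters) before diverging; nothing deeper is shared.
Longest shared-prefix length: 5

5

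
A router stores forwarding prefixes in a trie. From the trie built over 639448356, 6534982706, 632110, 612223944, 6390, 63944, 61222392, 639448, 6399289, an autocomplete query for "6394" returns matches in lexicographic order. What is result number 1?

63944

Words with prefix "6394", in lexicographic order: "63944", "639448", "639448356"
The 1st is 63944.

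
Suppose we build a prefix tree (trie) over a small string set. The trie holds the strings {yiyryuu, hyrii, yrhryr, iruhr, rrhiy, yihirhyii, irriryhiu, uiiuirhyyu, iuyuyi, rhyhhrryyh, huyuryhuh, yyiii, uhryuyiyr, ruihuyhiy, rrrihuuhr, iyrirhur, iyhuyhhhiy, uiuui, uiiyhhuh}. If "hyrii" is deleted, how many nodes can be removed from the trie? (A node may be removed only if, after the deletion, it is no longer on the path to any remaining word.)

After clearing the end-marker at "hyrii", prune upward until reaching a node still needed by another word.
The suffix "yrii" (4 nodes) is used only by "hyrii"; the node for "h" still has the child "u", so pruning stops there.
Nodes removed: 4

4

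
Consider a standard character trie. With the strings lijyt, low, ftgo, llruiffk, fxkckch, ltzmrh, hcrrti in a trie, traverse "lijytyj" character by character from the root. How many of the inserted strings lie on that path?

Traverse "lijytyj" character by character; count nodes along the way that are marked as word ends.
Prefixes of the query that are stored words: "lijyt"
Count: 1

1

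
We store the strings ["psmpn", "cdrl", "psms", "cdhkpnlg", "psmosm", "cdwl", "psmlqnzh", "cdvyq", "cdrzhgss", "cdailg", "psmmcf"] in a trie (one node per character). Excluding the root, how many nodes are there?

Count nodes per top-level branch (shared prefixes stored once):
  'c'-branch (cdailg, cdhkpnlg, cdrl, cdrzhgss, cdvyq, cdwl): 24 nodes
  'p'-branch (psmlqnzh, psmmcf, psmosm, psmpn, psms): 17 nodes
Sum: 41

41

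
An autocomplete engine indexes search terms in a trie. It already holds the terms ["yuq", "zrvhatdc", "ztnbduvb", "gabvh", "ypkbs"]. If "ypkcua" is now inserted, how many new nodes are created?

Walking "ypkcua" from the root, the first 3 characters ("ypk") follow existing edges; "c" is the first miss.
Each of the 3 remaining characters creates one node.

3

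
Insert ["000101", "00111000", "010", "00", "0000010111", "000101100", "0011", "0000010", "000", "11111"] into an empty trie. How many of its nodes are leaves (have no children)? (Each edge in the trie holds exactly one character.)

5

A leaf is a node with no children — equivalently, the end of a word that is not a proper prefix of any other stored word.
Those words: "0000010111", "000101100", "00111000", "010", "11111"
Leaf count: 5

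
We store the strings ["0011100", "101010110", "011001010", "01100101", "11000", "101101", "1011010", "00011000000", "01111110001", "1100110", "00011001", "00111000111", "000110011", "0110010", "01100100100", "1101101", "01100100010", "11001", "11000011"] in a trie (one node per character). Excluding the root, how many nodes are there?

For each word, the new-node count is its length minus the longest prefix already in the trie:
  "0011100" → 7 new (0, 0, 1, 1, 1, 0, 0)
  "101010110" → 9 new (1, 0, 1, 0, 1, 0, 1, 1, 0)
  "011001010" → prefix "0" already present; 8 new (1, 1, 0, 0, 1, 0, 1, 0)
  "01100101" → prefix "01100101" already present; 0 new (none)
  "11000" → prefix "1" already present; 4 new (1, 0, 0, 0)
  "101101" → prefix "101" already present; 3 new (1, 0, 1)
  "1011010" → prefix "101101" already present; 1 new (0)
  "00011000000" → prefix "00" already present; 9 new (0, 1, 1, 0, 0, 0, 0, 0, 0)
  "01111110001" → prefix "011" already present; 8 new (1, 1, 1, 1, 0, 0, 0, 1)
  "1100110" → prefix "1100" already present; 3 new (1, 1, 0)
  "00011001" → prefix "0001100" already present; 1 new (1)
  "00111000111" → prefix "0011100" already present; 4 new (0, 1, 1, 1)
  "000110011" → prefix "00011001" already present; 1 new (1)
  "0110010" → prefix "0110010" already present; 0 new (none)
  "01100100100" → prefix "0110010" already present; 4 new (0, 1, 0, 0)
  "1101101" → prefix "110" already present; 4 new (1, 1, 0, 1)
  "01100100010" → prefix "01100100" already present; 3 new (0, 1, 0)
  "11001" → prefix "11001" already present; 0 new (none)
  "11000011" → prefix "11000" already present; 3 new (0, 1, 1)
Total nodes = 7 + 9 + 8 + 0 + 4 + 3 + 1 + 9 + 8 + 3 + 1 + 4 + 1 + 0 + 4 + 4 + 3 + 0 + 3 = 72

72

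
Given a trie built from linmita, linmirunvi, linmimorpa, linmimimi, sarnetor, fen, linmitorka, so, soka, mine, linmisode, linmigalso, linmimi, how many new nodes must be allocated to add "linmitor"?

0

Every character of "linmitor" already lies on an existing path (it is a prefix of some stored word).
No new nodes are needed: 0.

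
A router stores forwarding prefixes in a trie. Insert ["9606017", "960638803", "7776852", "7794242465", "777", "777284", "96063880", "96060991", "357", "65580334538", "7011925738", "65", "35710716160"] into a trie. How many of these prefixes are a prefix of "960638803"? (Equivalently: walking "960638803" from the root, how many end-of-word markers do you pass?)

Check each prefix of "960638803" against the stored set — each match is an end-marker on the path.
Prefixes of the query that are stored words: "96063880", "960638803"
Count: 2

2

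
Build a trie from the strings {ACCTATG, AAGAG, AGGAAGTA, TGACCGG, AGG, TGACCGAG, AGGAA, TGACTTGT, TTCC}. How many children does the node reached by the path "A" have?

The children of the "A" node are the distinct next characters among strings starting with "A".
Characters that immediately follow "A" among the stored strings: {A, C, G}.
That node has 3 child edges.

3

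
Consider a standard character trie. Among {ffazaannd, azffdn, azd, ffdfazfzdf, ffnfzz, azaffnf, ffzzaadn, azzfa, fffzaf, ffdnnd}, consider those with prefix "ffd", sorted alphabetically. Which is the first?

Filter for "ffd…" and sort: "ffdfazfzdf", "ffdnnd"
The 1st is ffdfazfzdf.

ffdfazfzdf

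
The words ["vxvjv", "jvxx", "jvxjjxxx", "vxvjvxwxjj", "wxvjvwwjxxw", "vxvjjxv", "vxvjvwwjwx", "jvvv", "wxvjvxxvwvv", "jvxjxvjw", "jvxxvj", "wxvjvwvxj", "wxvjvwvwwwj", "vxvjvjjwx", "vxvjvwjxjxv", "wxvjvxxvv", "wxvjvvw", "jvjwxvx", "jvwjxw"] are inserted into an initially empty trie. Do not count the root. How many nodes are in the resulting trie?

80

For each word, the new-node count is its length minus the longest prefix already in the trie:
  "vxvjv" → 5 new (v, x, v, j, v)
  "jvxx" → 4 new (j, v, x, x)
  "jvxjjxxx" → prefix "jvx" already present; 5 new (j, j, x, x, x)
  "vxvjvxwxjj" → prefix "vxvjv" already present; 5 new (x, w, x, j, j)
  "wxvjvwwjxxw" → 11 new (w, x, v, j, v, w, w, j, x, x, w)
  "vxvjjxv" → prefix "vxvj" already present; 3 new (j, x, v)
  "vxvjvwwjwx" → prefix "vxvjv" already present; 5 new (w, w, j, w, x)
  "jvvv" → prefix "jv" already present; 2 new (v, v)
  "wxvjvxxvwvv" → prefix "wxvjv" already present; 6 new (x, x, v, w, v, v)
  "jvxjxvjw" → prefix "jvxj" already present; 4 new (x, v, j, w)
  "jvxxvj" → prefix "jvxx" already present; 2 new (v, j)
  "wxvjvwvxj" → prefix "wxvjvw" already present; 3 new (v, x, j)
  "wxvjvwvwwwj" → prefix "wxvjvwv" already present; 4 new (w, w, w, j)
  "vxvjvjjwx" → prefix "vxvjv" already present; 4 new (j, j, w, x)
  "vxvjvwjxjxv" → prefix "vxvjvw" already present; 5 new (j, x, j, x, v)
  "wxvjvxxvv" → prefix "wxvjvxxv" already present; 1 new (v)
  "wxvjvvw" → prefix "wxvjv" already present; 2 new (v, w)
  "jvjwxvx" → prefix "jv" already present; 5 new (j, w, x, v, x)
  "jvwjxw" → prefix "jv" already present; 4 new (w, j, x, w)
Total nodes = 5 + 4 + 5 + 5 + 11 + 3 + 5 + 2 + 6 + 4 + 2 + 3 + 4 + 4 + 5 + 1 + 2 + 5 + 4 = 80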